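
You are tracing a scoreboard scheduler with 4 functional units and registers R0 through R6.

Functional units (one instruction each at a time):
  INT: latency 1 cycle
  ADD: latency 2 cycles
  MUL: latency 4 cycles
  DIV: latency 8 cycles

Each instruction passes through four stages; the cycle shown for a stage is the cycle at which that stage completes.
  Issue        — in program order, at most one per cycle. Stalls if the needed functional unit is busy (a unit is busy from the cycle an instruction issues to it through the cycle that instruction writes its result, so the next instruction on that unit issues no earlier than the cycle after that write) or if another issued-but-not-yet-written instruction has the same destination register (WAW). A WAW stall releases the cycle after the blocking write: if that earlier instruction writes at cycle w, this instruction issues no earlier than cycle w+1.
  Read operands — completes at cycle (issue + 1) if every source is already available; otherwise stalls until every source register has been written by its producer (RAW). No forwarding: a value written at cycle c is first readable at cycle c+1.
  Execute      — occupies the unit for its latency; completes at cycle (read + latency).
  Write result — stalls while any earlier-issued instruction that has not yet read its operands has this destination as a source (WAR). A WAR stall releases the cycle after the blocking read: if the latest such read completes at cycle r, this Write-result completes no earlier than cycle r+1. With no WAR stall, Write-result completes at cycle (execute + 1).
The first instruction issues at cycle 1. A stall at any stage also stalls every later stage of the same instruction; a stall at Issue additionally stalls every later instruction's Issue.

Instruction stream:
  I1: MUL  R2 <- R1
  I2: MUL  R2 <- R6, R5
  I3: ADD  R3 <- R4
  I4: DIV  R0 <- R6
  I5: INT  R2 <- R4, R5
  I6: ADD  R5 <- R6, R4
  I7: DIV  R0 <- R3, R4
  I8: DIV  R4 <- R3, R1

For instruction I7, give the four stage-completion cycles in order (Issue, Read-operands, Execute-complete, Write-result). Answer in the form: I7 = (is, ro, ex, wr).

cycle 1: I1 dispatched to MUL
cycle 2: I1 operands ready
cycle 6: I1 complete
cycle 7: R2←I1
cycle 8: I2 dispatched to MUL
cycle 9: I2 operands ready, I3 dispatched to ADD
cycle 10: I3 operands ready, I4 dispatched to DIV
cycle 11: I4 operands ready
cycle 12: I3 complete
cycle 13: I2 complete, R3←I3
cycle 14: R2←I2
cycle 15: I5 dispatched to INT
cycle 16: I5 operands ready, I6 dispatched to ADD
cycle 17: I5 complete, I6 operands ready
cycle 18: R2←I5
cycle 19: I4 complete, I6 complete
cycle 20: R0←I4, R5←I6
cycle 21: I7 dispatched to DIV
cycle 22: I7 operands ready
cycle 30: I7 complete
cycle 31: R0←I7
cycle 32: I8 dispatched to DIV
cycle 33: I8 operands ready
cycle 41: I8 complete
cycle 42: R4←I8

I7 = (21, 22, 30, 31)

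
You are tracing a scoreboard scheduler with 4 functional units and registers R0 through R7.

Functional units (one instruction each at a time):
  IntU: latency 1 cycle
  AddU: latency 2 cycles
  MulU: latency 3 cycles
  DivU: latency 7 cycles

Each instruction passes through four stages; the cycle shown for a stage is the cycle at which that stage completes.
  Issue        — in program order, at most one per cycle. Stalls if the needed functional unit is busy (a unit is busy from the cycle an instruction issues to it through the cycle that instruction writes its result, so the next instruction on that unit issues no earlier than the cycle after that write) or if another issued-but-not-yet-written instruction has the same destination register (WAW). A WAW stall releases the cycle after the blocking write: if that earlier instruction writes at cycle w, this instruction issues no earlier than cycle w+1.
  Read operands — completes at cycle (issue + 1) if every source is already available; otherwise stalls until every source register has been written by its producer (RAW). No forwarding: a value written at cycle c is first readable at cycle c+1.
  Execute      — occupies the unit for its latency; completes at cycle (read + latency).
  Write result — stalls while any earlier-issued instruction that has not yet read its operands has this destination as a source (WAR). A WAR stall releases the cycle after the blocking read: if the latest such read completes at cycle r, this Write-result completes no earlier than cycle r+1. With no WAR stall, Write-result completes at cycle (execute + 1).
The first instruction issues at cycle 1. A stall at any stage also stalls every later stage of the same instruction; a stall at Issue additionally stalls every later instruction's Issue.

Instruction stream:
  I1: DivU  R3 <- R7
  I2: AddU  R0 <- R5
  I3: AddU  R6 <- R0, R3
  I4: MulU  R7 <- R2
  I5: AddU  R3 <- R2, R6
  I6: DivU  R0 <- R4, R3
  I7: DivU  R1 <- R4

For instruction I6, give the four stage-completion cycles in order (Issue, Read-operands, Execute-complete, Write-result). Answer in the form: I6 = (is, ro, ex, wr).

1) issue 1, read 2, done 9, write 10
2) issue 2, read 3, done 5, write 6
3) issue 7, read 11, done 13, write 14  <struct: AddU busy until I2 writes@6 / RAW R3: wait I1 write@10>
4) issue 8, read 9, done 12, write 13
5) issue 15, read 16, done 18, write 19  <struct: AddU busy until I3 writes@14>
6) issue 16, read 20, done 27, write 28  <RAW R3: wait I5 write@19>
7) issue 29, read 30, done 37, write 38  <struct: DivU busy until I6 writes@28>

I6 = (16, 20, 27, 28)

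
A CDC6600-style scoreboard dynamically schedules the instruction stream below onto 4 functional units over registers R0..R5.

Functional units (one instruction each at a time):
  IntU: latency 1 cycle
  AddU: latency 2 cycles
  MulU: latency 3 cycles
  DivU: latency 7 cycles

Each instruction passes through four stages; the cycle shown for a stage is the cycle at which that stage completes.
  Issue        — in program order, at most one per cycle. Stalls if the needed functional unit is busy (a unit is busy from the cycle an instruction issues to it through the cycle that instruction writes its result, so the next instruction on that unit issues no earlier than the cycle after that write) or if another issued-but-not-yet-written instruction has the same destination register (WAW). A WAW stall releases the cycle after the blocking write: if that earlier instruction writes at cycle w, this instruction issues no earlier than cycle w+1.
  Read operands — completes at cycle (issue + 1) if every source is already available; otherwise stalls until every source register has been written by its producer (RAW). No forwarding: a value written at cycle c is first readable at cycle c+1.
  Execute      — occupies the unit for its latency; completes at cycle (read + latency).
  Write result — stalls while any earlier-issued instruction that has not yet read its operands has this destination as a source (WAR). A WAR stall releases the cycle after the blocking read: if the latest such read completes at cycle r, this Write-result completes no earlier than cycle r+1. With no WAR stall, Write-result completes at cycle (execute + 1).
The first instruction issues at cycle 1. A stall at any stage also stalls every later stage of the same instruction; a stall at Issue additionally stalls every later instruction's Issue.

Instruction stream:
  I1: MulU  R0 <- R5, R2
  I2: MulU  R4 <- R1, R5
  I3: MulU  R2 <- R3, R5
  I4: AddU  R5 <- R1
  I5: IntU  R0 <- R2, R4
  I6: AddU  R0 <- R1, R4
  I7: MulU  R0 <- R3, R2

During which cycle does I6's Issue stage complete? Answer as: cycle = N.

[I1] 1/2/5/6
[I2] 7/8/11/12  (struct: MulU busy until I1 writes@6)
[I3] 13/14/17/18  (struct: MulU busy until I2 writes@12)
[I4] 14/15/17/18
[I5] 15/19/20/21  (RAW R2: wait I3 write@18)
[I6] 22/23/25/26  (WAW R0: wait I5 write@21)
[I7] 27/28/31/32  (WAW R0: wait I6 write@26)

cycle = 22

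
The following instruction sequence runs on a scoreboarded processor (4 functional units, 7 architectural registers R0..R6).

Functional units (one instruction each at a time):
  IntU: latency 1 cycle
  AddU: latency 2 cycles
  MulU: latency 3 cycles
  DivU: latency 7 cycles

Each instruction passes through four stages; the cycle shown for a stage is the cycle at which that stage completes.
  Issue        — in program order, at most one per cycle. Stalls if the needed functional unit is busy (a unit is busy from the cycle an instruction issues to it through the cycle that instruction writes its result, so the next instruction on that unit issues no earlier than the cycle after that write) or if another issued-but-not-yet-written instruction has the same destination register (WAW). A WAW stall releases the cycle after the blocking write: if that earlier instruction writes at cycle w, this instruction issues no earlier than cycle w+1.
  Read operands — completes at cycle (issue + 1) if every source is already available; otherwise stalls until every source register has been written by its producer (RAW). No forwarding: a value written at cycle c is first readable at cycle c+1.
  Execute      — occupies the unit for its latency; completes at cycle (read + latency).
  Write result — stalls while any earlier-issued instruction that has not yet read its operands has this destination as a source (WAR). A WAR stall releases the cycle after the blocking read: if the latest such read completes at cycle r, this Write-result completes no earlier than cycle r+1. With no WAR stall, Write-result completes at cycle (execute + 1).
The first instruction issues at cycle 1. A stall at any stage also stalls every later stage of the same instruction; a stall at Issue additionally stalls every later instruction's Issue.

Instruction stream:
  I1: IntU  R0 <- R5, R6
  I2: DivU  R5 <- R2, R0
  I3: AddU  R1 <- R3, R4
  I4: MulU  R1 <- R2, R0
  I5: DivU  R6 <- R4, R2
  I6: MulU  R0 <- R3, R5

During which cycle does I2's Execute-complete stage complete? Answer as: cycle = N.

1) issue 1, read 2, done 3, write 4
2) issue 2, read 5, done 12, write 13  <RAW R0: wait I1 write@4>
3) issue 3, read 4, done 6, write 7
4) issue 8, read 9, done 12, write 13  <WAW R1: wait I3 write@7>
5) issue 14, read 15, done 22, write 23  <struct: DivU busy until I2 writes@13>
6) issue 15, read 16, done 19, write 20

cycle = 12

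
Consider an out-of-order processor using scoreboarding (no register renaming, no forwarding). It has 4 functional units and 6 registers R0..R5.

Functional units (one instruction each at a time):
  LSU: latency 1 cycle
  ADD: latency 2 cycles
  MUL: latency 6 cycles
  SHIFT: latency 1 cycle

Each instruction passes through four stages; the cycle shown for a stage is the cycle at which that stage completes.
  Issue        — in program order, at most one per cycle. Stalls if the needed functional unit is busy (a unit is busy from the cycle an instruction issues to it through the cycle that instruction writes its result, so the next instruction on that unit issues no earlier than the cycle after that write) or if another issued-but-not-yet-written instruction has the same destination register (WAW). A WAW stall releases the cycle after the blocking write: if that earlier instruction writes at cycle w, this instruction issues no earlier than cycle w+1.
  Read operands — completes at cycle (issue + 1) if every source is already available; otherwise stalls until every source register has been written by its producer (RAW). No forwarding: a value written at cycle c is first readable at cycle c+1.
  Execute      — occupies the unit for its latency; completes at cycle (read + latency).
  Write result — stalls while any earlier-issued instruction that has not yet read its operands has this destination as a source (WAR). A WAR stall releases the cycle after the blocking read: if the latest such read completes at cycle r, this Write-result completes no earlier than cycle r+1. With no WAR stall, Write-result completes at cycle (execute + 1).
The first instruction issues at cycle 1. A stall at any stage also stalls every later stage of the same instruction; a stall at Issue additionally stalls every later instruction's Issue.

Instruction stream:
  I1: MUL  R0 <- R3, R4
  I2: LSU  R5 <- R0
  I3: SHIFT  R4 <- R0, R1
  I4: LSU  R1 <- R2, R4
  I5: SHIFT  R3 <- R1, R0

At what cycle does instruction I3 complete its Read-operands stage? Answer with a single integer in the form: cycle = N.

I1: IS=1 RO=2 EX=8 WR=9
I2: IS=2 RO=10 EX=11 WR=12  [RAW R0: wait I1 write@9]
I3: IS=3 RO=10 EX=11 WR=12  [RAW R0: wait I1 write@9]
I4: IS=13 RO=14 EX=15 WR=16  [struct: LSU busy until I2 writes@12]
I5: IS=14 RO=17 EX=18 WR=19  [RAW R1: wait I4 write@16]

cycle = 10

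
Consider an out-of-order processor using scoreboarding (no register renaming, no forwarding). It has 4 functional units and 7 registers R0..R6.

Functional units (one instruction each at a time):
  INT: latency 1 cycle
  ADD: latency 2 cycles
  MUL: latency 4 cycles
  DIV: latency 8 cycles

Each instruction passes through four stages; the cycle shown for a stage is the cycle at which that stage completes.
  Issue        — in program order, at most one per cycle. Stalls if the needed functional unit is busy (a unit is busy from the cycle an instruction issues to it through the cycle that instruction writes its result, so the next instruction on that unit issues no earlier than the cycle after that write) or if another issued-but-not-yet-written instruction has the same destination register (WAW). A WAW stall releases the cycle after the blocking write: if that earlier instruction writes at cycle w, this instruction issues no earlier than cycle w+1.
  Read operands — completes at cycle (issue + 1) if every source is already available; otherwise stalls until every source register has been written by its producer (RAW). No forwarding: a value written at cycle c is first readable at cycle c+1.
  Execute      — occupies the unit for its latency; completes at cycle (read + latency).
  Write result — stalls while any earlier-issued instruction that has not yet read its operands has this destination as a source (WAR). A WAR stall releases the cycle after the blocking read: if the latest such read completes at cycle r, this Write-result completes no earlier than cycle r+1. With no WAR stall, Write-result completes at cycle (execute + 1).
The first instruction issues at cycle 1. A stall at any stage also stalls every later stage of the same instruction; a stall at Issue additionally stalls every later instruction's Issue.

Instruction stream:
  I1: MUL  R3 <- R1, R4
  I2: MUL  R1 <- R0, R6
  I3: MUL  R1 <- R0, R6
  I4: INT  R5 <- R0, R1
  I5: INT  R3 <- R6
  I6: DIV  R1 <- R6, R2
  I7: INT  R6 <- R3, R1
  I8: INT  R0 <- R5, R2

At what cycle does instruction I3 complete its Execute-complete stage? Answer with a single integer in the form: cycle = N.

cycle = 20

c1: I1 issues→MUL
c2: I1 reads
c6: I1 exec-done
c7: I1 writes R3
c8: I2 issues→MUL
c9: I2 reads
c13: I2 exec-done
c14: I2 writes R1
c15: I3 issues→MUL
c16: I3 reads · I4 issues→INT
c20: I3 exec-done
c21: I3 writes R1
c22: I4 reads
c23: I4 exec-done
c24: I4 writes R5
c25: I5 issues→INT
c26: I5 reads · I6 issues→DIV
c27: I5 exec-done · I6 reads
c28: I5 writes R3
c29: I7 issues→INT
c35: I6 exec-done
c36: I6 writes R1
c37: I7 reads
c38: I7 exec-done
c39: I7 writes R6
c40: I8 issues→INT
c41: I8 reads
c42: I8 exec-done
c43: I8 writes R0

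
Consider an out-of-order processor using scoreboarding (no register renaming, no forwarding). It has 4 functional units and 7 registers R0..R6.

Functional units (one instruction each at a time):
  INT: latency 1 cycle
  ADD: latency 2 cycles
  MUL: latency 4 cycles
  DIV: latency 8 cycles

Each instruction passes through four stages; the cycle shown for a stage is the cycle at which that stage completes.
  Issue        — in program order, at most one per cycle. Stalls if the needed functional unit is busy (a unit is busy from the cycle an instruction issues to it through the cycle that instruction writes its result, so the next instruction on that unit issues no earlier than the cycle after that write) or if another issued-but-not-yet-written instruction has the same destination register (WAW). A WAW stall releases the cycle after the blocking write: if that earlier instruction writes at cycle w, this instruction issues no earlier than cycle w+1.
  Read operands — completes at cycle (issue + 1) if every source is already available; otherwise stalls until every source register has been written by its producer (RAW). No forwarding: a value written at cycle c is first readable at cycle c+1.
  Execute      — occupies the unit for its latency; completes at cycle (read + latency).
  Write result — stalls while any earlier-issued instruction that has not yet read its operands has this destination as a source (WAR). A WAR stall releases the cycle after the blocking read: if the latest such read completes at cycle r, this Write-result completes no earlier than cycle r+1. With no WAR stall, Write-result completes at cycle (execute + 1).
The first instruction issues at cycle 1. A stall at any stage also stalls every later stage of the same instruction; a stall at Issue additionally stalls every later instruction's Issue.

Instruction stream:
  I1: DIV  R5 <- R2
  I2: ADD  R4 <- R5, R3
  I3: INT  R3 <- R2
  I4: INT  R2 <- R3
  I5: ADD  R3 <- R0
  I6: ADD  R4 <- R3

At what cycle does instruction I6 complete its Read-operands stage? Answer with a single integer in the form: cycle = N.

cycle 1: issue I1 (DIV)
cycle 2: I1 read-ops · issue I2 (ADD)
cycle 3: issue I3 (INT)
cycle 4: I3 read-ops
cycle 5: I3 finished on INT
cycle 10: I1 finished on DIV
cycle 11: I1→R5
cycle 12: I2 read-ops
cycle 13: I3→R3
cycle 14: I2 finished on ADD · issue I4 (INT)
cycle 15: I2→R4 · I4 read-ops
cycle 16: I4 finished on INT · issue I5 (ADD)
cycle 17: I4→R2 · I5 read-ops
cycle 19: I5 finished on ADD
cycle 20: I5→R3
cycle 21: issue I6 (ADD)
cycle 22: I6 read-ops
cycle 24: I6 finished on ADD
cycle 25: I6→R4

cycle = 22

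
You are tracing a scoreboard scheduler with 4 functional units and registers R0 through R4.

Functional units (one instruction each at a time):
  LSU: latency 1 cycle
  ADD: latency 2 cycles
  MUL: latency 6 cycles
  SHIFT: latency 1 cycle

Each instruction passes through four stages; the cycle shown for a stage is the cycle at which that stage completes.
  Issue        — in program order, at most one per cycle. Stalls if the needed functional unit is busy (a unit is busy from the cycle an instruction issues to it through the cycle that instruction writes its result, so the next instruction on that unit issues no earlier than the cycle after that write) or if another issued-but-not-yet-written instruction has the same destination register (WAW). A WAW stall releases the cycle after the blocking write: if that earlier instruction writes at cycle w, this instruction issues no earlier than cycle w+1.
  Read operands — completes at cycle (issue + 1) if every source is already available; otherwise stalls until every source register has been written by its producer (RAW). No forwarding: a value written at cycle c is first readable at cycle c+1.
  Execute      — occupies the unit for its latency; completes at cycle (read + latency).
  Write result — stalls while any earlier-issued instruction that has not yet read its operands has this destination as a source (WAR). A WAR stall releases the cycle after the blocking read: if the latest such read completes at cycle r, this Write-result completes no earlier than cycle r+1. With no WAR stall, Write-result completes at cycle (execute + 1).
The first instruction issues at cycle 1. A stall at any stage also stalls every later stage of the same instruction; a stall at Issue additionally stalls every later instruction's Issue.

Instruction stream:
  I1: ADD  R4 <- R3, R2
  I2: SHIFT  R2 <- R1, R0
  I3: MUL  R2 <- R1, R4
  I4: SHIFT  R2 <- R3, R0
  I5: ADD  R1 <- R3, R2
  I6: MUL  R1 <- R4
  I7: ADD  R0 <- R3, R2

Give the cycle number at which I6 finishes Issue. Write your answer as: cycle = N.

cycle = 23

[1] I1 issues→ADD
[2] I1 reads · I2 issues→SHIFT
[3] I2 reads
[4] I1 exec-done · I2 exec-done
[5] I1 writes R4 · I2 writes R2
[6] I3 issues→MUL
[7] I3 reads
[13] I3 exec-done
[14] I3 writes R2
[15] I4 issues→SHIFT
[16] I4 reads · I5 issues→ADD
[17] I4 exec-done
[18] I4 writes R2
[19] I5 reads
[21] I5 exec-done
[22] I5 writes R1
[23] I6 issues→MUL
[24] I6 reads · I7 issues→ADD
[25] I7 reads
[27] I7 exec-done
[28] I7 writes R0
[30] I6 exec-done
[31] I6 writes R1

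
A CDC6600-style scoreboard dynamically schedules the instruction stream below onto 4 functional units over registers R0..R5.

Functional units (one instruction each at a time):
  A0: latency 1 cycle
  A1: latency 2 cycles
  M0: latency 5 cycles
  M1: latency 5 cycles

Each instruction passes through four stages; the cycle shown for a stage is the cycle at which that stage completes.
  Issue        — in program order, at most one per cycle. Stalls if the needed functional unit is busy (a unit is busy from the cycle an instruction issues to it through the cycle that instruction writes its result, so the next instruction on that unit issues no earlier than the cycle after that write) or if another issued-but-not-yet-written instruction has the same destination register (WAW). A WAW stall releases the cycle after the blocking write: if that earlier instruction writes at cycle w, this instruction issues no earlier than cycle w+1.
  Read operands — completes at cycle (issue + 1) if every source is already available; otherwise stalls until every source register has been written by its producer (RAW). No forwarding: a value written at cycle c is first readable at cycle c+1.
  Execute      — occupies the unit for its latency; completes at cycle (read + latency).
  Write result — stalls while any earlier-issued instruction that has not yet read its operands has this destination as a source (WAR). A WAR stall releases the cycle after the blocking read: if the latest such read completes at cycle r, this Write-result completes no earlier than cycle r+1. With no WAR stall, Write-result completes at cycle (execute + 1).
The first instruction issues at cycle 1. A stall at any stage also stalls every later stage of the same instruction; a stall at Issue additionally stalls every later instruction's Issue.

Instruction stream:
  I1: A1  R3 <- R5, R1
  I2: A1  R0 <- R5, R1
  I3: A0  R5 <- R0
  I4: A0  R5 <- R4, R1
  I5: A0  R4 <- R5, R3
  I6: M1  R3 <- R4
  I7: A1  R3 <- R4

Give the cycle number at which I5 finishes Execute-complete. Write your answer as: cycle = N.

c1: issue I1 (A1)
c2: I1 read-ops
c4: I1 finished on A1
c5: I1→R3
c6: issue I2 (A1)
c7: I2 read-ops · issue I3 (A0)
c9: I2 finished on A1
c10: I2→R0
c11: I3 read-ops
c12: I3 finished on A0
c13: I3→R5
c14: issue I4 (A0)
c15: I4 read-ops
c16: I4 finished on A0
c17: I4→R5
c18: issue I5 (A0)
c19: I5 read-ops · issue I6 (M1)
c20: I5 finished on A0
c21: I5→R4
c22: I6 read-ops
c27: I6 finished on M1
c28: I6→R3
c29: issue I7 (A1)
c30: I7 read-ops
c32: I7 finished on A1
c33: I7→R3

cycle = 20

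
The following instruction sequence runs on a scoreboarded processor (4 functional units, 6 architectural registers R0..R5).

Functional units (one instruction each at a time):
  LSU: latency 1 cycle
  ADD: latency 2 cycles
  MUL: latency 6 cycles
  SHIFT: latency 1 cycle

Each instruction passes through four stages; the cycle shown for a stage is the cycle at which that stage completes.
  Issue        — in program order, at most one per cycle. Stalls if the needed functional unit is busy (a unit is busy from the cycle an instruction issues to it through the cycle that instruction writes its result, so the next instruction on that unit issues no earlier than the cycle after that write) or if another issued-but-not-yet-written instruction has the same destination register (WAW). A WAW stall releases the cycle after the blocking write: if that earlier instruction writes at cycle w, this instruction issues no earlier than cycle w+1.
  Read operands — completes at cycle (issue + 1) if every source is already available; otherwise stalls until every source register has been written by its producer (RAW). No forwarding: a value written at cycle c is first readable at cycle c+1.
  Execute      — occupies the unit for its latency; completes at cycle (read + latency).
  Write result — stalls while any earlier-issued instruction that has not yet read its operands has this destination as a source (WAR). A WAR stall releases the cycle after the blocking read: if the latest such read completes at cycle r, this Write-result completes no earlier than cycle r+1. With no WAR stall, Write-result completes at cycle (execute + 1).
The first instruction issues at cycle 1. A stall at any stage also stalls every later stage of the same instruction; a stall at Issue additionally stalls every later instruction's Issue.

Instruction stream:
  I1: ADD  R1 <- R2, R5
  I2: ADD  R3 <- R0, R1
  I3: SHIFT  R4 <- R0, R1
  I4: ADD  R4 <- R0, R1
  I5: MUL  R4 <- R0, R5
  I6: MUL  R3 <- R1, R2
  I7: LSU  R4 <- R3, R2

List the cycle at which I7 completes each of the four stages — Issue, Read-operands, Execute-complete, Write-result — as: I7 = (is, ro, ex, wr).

[1] issue I1 (ADD)
[2] I1 read-ops
[4] I1 finished on ADD
[5] I1→R1
[6] issue I2 (ADD)
[7] I2 read-ops · issue I3 (SHIFT)
[8] I3 read-ops
[9] I2 finished on ADD · I3 finished on SHIFT
[10] I2→R3 · I3→R4
[11] issue I4 (ADD)
[12] I4 read-ops
[14] I4 finished on ADD
[15] I4→R4
[16] issue I5 (MUL)
[17] I5 read-ops
[23] I5 finished on MUL
[24] I5→R4
[25] issue I6 (MUL)
[26] I6 read-ops · issue I7 (LSU)
[32] I6 finished on MUL
[33] I6→R3
[34] I7 read-ops
[35] I7 finished on LSU
[36] I7→R4

I7 = (26, 34, 35, 36)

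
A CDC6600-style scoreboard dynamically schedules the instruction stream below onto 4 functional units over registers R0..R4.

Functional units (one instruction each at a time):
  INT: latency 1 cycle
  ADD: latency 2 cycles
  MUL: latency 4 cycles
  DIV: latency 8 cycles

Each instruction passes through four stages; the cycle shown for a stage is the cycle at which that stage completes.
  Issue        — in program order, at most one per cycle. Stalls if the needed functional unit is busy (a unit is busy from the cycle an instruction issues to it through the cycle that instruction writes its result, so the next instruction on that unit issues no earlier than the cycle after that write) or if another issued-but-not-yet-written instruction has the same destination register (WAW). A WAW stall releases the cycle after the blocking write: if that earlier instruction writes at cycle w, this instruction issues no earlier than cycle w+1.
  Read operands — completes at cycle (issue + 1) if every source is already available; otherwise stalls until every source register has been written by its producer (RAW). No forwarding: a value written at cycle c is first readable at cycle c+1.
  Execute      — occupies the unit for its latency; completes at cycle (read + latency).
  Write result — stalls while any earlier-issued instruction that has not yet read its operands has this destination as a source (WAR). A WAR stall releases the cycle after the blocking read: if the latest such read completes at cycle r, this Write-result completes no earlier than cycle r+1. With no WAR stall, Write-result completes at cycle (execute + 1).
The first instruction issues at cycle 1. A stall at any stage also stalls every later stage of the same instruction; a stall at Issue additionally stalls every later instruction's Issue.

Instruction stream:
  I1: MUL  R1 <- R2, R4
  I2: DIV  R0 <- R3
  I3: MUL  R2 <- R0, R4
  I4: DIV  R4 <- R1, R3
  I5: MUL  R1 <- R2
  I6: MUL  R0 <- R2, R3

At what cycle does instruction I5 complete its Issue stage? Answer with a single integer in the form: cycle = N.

cycle = 19

  I1 | 1 | 2 | 6 | 7
  I2 | 2 | 3 | 11 | 12
  I3 | 8 | 13 | 17 | 18   struct: MUL busy until I1 writes@7 · RAW R0: wait I2 write@12
  I4 | 13 | 14 | 22 | 23   struct: DIV busy until I2 writes@12
  I5 | 19 | 20 | 24 | 25   struct: MUL busy until I3 writes@18
  I6 | 26 | 27 | 31 | 32   struct: MUL busy until I5 writes@25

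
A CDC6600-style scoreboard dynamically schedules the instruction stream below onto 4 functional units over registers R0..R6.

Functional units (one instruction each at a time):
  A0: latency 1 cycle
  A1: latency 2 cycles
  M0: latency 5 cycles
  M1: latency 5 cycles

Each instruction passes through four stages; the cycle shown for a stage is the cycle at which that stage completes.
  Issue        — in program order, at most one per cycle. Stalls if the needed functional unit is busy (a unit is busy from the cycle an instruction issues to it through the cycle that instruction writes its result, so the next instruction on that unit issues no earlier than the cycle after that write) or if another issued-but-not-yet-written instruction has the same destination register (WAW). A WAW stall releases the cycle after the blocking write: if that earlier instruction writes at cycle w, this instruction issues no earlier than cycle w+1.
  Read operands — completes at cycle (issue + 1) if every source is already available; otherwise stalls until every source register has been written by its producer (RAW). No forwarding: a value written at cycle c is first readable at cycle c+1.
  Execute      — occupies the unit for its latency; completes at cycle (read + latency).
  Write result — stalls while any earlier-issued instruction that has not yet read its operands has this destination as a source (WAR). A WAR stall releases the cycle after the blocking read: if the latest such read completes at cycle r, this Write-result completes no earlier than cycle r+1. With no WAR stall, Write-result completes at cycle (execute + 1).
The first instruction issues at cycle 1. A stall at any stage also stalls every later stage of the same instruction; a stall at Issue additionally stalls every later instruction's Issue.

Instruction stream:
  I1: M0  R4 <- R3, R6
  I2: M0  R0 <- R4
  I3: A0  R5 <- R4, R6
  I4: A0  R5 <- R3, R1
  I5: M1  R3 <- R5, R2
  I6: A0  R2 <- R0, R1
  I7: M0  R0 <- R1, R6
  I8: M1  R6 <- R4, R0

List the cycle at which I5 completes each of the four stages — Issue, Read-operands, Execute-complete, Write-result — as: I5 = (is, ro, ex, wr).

[1] I1→M0
[2] I1 RO
[7] I1 EX
[8] I1 WR R4
[9] I2→M0
[10] I2 RO; I3→A0
[11] I3 RO
[12] I3 EX
[13] I3 WR R5
[14] I4→A0
[15] I2 EX; I4 RO; I5→M1
[16] I2 WR R0; I4 EX
[17] I4 WR R5
[18] I5 RO; I6→A0
[19] I6 RO; I7→M0
[20] I6 EX; I7 RO
[21] I6 WR R2
[23] I5 EX
[24] I5 WR R3
[25] I7 EX; I8→M1
[26] I7 WR R0
[27] I8 RO
[32] I8 EX
[33] I8 WR R6

I5 = (15, 18, 23, 24)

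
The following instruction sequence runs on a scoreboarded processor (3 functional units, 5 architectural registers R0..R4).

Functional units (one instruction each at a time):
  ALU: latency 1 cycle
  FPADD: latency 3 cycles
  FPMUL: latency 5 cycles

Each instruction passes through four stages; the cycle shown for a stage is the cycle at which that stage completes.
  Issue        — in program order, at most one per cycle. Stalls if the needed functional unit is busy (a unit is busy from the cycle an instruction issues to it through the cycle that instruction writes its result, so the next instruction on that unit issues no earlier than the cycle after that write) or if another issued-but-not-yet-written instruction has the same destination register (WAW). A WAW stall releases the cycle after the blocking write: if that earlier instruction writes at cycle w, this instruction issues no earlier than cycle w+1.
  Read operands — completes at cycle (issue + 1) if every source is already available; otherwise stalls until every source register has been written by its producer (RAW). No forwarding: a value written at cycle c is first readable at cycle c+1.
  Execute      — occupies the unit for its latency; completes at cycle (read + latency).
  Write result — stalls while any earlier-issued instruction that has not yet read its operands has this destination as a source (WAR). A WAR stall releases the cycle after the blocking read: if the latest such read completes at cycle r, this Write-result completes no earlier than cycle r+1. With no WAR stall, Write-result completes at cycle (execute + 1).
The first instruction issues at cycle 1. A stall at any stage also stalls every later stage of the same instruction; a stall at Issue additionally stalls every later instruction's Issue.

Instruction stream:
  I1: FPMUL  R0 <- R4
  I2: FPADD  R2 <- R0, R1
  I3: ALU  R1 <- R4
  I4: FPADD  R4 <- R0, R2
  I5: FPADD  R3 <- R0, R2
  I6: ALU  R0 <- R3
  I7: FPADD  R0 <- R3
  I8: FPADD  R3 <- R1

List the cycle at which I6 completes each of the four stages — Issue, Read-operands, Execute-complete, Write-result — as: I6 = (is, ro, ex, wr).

I6 = (21, 26, 27, 28)

[1] I1 issues→FPMUL
[2] I1 reads; I2 issues→FPADD
[3] I3 issues→ALU
[4] I3 reads
[5] I3 exec-done
[7] I1 exec-done
[8] I1 writes R0
[9] I2 reads
[10] I3 writes R1
[12] I2 exec-done
[13] I2 writes R2
[14] I4 issues→FPADD
[15] I4 reads
[18] I4 exec-done
[19] I4 writes R4
[20] I5 issues→FPADD
[21] I5 reads; I6 issues→ALU
[24] I5 exec-done
[25] I5 writes R3
[26] I6 reads
[27] I6 exec-done
[28] I6 writes R0
[29] I7 issues→FPADD
[30] I7 reads
[33] I7 exec-done
[34] I7 writes R0
[35] I8 issues→FPADD
[36] I8 reads
[39] I8 exec-done
[40] I8 writes R3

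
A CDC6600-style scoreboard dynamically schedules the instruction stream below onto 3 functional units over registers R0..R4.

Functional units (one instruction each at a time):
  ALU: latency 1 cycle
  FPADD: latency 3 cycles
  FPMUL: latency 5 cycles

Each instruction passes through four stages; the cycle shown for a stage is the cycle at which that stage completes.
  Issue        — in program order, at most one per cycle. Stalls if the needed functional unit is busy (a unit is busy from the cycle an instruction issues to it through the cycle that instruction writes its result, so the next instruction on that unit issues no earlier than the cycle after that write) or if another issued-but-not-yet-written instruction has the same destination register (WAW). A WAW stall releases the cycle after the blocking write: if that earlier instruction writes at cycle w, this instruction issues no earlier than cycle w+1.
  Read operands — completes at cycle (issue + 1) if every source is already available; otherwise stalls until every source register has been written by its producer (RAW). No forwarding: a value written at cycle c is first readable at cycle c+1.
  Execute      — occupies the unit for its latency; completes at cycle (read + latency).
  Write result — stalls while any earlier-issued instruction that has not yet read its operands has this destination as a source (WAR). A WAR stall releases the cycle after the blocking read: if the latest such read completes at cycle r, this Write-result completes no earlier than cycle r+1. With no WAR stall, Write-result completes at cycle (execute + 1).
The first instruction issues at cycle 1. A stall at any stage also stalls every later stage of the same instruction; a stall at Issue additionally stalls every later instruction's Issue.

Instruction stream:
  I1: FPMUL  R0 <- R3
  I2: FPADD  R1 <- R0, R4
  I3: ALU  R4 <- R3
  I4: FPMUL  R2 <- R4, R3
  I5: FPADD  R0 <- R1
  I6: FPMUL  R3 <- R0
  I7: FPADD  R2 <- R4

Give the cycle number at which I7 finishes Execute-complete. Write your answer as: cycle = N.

1) issue 1, read 2, done 7, write 8
2) issue 2, read 9, done 12, write 13  <RAW R0: wait I1 write@8>
3) issue 3, read 4, done 5, write 10  <WAR R4: wait I2 read@9>
4) issue 9, read 11, done 16, write 17  <struct: FPMUL busy until I1 writes@8 / RAW R4: wait I3 write@10>
5) issue 14, read 15, done 18, write 19  <struct: FPADD busy until I2 writes@13>
6) issue 18, read 20, done 25, write 26  <struct: FPMUL busy until I4 writes@17 / RAW R0: wait I5 write@19>
7) issue 20, read 21, done 24, write 25  <struct: FPADD busy until I5 writes@19>

cycle = 24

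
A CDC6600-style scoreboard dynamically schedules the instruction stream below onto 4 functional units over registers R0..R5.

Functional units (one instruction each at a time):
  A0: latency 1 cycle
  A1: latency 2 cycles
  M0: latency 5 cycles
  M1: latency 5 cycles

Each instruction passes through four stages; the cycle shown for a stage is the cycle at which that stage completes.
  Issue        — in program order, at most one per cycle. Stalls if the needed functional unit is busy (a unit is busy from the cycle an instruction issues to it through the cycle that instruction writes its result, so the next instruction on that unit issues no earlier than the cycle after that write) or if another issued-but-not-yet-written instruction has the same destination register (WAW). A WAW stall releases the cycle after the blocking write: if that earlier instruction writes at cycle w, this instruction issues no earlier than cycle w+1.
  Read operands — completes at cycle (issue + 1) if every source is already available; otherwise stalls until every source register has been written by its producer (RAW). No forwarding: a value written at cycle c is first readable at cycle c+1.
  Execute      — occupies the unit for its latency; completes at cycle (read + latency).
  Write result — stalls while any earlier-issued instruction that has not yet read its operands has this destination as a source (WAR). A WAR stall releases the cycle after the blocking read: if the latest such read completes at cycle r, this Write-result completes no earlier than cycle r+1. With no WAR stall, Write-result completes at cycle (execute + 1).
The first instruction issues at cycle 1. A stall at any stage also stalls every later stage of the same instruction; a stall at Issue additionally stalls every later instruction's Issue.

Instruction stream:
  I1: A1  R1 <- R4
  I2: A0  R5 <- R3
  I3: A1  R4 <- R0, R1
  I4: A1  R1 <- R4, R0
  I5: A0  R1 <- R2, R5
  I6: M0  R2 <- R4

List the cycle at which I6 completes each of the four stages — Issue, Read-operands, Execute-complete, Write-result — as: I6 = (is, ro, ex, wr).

t=1  issue I1 (A1)
t=2  I1 read-ops; issue I2 (A0)
t=3  I2 read-ops
t=4  I1 finished on A1; I2 finished on A0
t=5  I1→R1; I2→R5
t=6  issue I3 (A1)
t=7  I3 read-ops
t=9  I3 finished on A1
t=10  I3→R4
t=11  issue I4 (A1)
t=12  I4 read-ops
t=14  I4 finished on A1
t=15  I4→R1
t=16  issue I5 (A0)
t=17  I5 read-ops; issue I6 (M0)
t=18  I5 finished on A0; I6 read-ops
t=19  I5→R1
t=23  I6 finished on M0
t=24  I6→R2

I6 = (17, 18, 23, 24)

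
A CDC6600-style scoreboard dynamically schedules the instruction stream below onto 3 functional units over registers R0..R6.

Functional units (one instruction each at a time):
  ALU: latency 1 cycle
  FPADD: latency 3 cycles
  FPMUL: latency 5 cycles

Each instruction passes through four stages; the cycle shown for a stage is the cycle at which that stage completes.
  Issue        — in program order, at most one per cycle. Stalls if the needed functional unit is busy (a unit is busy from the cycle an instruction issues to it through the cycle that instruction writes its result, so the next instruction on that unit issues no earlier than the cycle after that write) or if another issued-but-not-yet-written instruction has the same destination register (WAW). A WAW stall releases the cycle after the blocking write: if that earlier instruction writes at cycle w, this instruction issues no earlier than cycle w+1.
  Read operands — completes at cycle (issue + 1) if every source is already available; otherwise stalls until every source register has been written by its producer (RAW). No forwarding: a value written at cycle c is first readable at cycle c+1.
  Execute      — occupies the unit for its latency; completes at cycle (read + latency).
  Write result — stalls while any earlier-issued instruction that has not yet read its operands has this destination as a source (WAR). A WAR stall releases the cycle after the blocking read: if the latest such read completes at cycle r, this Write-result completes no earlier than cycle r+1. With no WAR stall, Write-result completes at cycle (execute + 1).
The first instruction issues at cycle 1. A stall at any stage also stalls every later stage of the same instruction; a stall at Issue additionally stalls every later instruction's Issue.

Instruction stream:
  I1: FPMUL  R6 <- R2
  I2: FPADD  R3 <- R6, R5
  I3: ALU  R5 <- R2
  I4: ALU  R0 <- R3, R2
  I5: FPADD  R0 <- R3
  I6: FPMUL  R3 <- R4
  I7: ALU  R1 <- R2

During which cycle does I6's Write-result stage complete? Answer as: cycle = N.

cycle = 25

1) issue 1, read 2, done 7, write 8
2) issue 2, read 9, done 12, write 13  <RAW R6: wait I1 write@8>
3) issue 3, read 4, done 5, write 10  <WAR R5: wait I2 read@9>
4) issue 11, read 14, done 15, write 16  <struct: ALU busy until I3 writes@10 / RAW R3: wait I2 write@13>
5) issue 17, read 18, done 21, write 22  <WAW R0: wait I4 write@16>
6) issue 18, read 19, done 24, write 25
7) issue 19, read 20, done 21, write 22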